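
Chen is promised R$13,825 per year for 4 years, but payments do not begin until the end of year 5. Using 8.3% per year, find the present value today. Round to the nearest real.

PV at t=4 (ordinary 4-year annuity): 13825 × a(4|0.083) = 13825 × 3.290129 = 45,486.0396
PV₀ = 45,486.0396 / (1+0.083)^4 = 45,486.0396 / 1.375669 = 33,064.6780

R$33,065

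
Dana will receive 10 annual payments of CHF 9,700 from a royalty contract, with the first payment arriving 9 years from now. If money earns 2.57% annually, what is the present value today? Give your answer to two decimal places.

PV at t=8 (ordinary 10-year annuity): 9700 × a(10|0.0257) = 9700 × 8.720491 = 84,588.7660
Discount back 8 years: 84,588.7660 × (1+0.0257)^(−8) = 84,588.7660 × 0.816276 = 69,047.8000

CHF 69,047.80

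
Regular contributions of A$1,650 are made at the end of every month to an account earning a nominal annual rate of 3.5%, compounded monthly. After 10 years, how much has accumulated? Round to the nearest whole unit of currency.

A$236,664

i = 0.035/12 = 0.00291667 per month; n = 10·12 = 120.
FV = PMT · [(1+i)^n − 1] / i = 1650 · 143.432510 = 236,663.6423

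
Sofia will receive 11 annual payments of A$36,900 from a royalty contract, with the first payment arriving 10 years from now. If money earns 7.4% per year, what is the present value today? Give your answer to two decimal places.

A$142,680.63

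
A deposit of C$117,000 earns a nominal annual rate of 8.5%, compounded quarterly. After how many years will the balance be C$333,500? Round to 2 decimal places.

12.45 years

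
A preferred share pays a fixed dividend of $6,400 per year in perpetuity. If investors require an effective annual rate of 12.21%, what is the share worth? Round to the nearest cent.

$52,416.05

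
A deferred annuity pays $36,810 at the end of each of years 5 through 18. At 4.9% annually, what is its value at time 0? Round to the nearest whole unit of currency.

PV at t=4 (ordinary 14-year annuity): 36810 × a(14|0.049) = 36810 × 9.962234 = 366,709.8295
PV₀ = 366,709.8295 / (1+0.049)^4 = 366,709.8295 / 1.210882 = 302,845.1329

$302,845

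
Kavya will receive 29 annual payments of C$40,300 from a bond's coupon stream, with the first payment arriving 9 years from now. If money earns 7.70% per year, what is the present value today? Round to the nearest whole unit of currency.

C$255,489

Value one period before first payment (t=8): 40300 × [1 − (1+0.077)^(−29)] / 0.077 = 40300 × 11.476050 = 462,484.8075
PV₀ = 462,484.8075 / (1+0.077)^8 = 462,484.8075 / 1.810196 = 255,488.7871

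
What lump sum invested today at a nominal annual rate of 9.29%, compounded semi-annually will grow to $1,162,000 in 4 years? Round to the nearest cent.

$808,087.28

With 2 periods per year: i = 0.04645, n = 8.
PV = 1,162,000 / (1 + 0.04645)^8 = 1,162,000 / 1.437963 = 808,087.2778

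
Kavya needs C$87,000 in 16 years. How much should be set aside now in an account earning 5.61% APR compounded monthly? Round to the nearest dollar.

C$35,531

With 12 periods per year: i = 0.004675, n = 192.
Discount factor = (1+0.004675)^(−192) = 0.408400; PV = 87,000 × 0.408400 = 35,530.7935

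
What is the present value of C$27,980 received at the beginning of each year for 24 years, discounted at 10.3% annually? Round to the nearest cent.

C$271,135.15

Annuity factor a(24|0.103) × (1+i) = 9.690320; PV = 27980 × 9.690320 = 271,135.1549
(Beginning-of-period payments → annuity-due factor ×(1+i).)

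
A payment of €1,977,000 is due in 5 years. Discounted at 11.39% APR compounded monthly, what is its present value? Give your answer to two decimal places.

€1,121,611.30

i = 0.1139/12 = 0.00949167 per month; n = 5·12 = 60.
PV = FV·(1+i)^(−n) = 1,977,000 × 0.567330 = 1,121,611.3029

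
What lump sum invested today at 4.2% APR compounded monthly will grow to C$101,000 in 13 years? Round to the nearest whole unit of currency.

Periodic rate i = 0.042/12 = 0.0035; n = 13 × 12 = 156 periods.
PV = FV·(1+i)^(−n) = 101,000 × 0.579815 = 58,561.2839

C$58,561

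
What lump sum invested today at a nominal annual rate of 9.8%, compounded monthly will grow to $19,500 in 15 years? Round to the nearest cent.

$4,510.39

i = 0.098/12 = 0.00816667 per month; n = 15·12 = 180.
Discount factor = (1+0.00816667)^(−180) = 0.231302; PV = 19,500 × 0.231302 = 4,510.3939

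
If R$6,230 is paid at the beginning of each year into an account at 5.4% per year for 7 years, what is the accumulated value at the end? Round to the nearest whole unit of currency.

R$54,119

FV = PMT · [(1+i)^n − 1] / i × (1+i) = 6230 · 8.686808 = 54,118.8120
(Beginning-of-period payments → annuity-due factor ×(1+i).)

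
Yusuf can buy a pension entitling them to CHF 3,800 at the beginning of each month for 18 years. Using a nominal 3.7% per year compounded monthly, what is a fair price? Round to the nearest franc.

CHF 600,455

i = 0.037/12 = 0.00308333 per month; n = 18·12 = 216.
Annuity factor a(216|0.00308333) × (1+i) = 158.014513; PV = 3800 × 158.014513 = 600,455.1502
(Beginning-of-period payments → annuity-due factor ×(1+i).)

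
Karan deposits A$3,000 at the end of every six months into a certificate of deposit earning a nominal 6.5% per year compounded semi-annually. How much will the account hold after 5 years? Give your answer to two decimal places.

A$34,790.24

i = 0.065/2 = 0.0325 per half-year; n = 5·2 = 10.
Accumulation factor s(10|0.0325) = 11.596748; FV = 3000 × 11.596748 = 34,790.2434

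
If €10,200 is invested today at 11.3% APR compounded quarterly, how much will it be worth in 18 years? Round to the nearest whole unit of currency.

€75,807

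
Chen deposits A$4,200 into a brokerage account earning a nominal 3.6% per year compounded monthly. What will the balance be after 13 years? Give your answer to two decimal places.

A$6,701.85

With 12 periods per year: i = 0.003, n = 156.
4,200 × (1+0.003)^156 = 4,200 × 1.595679 = 6,701.8521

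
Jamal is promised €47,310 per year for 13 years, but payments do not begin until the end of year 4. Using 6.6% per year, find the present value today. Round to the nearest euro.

€333,942

PV at t=3 (ordinary 13-year annuity): 47310 × a(13|0.066) = 47310 × 8.550475 = 404,522.9513
PV₀ = 404,522.9513 / (1+0.066)^3 = 404,522.9513 / 1.211355 = 333,942.3915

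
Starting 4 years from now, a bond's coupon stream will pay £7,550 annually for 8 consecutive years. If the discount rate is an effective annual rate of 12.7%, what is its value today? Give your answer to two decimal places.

£25,572.85

PV at t=3 (ordinary 8-year annuity): 7550 × a(8|0.127) = 7550 × 4.848461 = 36,605.8840
PV₀ = 36,605.8840 / (1+0.127)^3 = 36,605.8840 / 1.431435 = 25,572.8512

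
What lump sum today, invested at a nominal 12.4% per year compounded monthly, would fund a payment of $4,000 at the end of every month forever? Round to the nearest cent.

$387,096.77

Periodic rate i = 0.124/12 = 0.0103333.
PV = PMT / i = 4000 / 0.0103333 = 387,096.7742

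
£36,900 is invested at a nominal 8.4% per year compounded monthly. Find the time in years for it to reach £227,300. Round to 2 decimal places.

Periodic rate i = 0.084/12 = 0.007.
n = ln(227300/36900) / ln(1+0.007) = ln(6.15989) / 0.006976 = 260.6307 months
= 260.6307/12 years

21.72 years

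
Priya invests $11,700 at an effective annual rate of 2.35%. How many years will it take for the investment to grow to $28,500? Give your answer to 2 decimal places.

38.33 years

(1+i)^n = 28500/11700 = 2.43590, so n = ln 2.43590 / ln 1.0235 = 38.3292 years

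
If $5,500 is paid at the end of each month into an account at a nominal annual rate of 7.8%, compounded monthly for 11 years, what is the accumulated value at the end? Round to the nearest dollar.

Periodic rate i = 0.078/12 = 0.0065; n = 11 × 12 = 132 periods.
Accumulation factor s(132|0.0065) = 207.984620; FV = 5500 × 207.984620 = 1,143,915.4100

$1,143,915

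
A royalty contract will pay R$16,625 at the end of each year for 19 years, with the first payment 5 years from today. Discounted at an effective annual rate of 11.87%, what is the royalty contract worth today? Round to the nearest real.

R$78,810

Value one period before first payment (t=4): 16625 × [1 − (1+0.1187)^(−19)] / 0.1187 = 16625 × 7.424622 = 123,434.3490
PV₀ = 123,434.3490 / (1+0.1187)^4 = 123,434.3490 / 1.566226 = 78,810.0274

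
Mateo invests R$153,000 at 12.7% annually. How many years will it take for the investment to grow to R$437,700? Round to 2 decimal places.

(1+i)^n = 437700/153000 = 2.86078, so n = ln 2.86078 / ln 1.127 = 8.7914 years

8.79 years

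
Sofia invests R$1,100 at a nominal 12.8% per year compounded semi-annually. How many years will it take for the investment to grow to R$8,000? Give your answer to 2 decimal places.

Periodic rate i = 0.128/2 = 0.064.
n = ln(8000/1100) / ln(1+0.064) = ln(7.27273) / 0.062035 = 31.9839 half-years
= 31.9839/2 years

15.99 years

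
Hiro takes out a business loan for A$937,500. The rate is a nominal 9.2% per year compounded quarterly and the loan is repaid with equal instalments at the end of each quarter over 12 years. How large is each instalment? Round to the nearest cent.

A$32,459.67

i = 0.092/4 = 0.023 per quarter; n = 12·4 = 48.
Annuity-PV factor = 28.881996; PMT = 937500 / 28.881996 = 32,459.6683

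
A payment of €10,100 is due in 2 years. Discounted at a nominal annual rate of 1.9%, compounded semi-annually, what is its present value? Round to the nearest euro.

i = 0.019/2 = 0.0095 per half-year; n = 2·2 = 4.
Discount factor = (1+0.0095)^(−4) = 0.962886; PV = 10,100 × 0.962886 = 9,725.1449

€9,725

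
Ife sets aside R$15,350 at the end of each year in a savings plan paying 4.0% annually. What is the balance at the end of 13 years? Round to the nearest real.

FV = PMT · [(1+i)^n − 1] / i = 15350 · 16.626838 = 255,221.9584

R$255,222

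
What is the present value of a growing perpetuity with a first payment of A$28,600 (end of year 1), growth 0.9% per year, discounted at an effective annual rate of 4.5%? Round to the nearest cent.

PV = PMT / (i − g) = 28600 / (0.045 − 0.009) = 28600 / 0.036000 = 794,444.4444

A$794,444.44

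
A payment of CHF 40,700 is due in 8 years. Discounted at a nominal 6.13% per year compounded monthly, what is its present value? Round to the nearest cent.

Periodic rate i = 0.0613/12 = 0.00510833; n = 8 × 12 = 96 periods.
PV = FV·(1+i)^(−n) = 40,700 × 0.613146 = 24,955.0550

CHF 24,955.05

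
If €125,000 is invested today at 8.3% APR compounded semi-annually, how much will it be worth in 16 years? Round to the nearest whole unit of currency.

€459,205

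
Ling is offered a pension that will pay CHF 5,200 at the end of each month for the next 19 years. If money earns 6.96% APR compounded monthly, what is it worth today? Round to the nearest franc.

CHF 656,711

Periodic rate i = 0.0696/12 = 0.0058; n = 19 × 12 = 228 periods.
Annuity factor a(228|0.0058) = 126.290525; PV = 5200 × 126.290525 = 656,710.7292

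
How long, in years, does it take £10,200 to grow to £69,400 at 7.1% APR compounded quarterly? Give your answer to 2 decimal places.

27.25 years

Periodic rate i = 0.071/4 = 0.01775.
n = ln(69400/10200) / ln(1+0.01775) = ln(6.80392) / 0.017594 = 108.9841 quarters
= 108.9841/4 years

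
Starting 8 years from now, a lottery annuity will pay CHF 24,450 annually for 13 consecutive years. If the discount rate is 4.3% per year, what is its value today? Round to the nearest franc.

CHF 178,491

PV at t=7 (ordinary 13-year annuity): 24450 × a(13|0.043) = 24450 × 9.802306 = 239,666.3854
Discount back 7 years: 239,666.3854 × (1+0.043)^(−7) = 239,666.3854 × 0.744749 = 178,491.2648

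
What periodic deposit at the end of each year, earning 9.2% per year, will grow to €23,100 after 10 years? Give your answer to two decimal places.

PMT = 23100 / ( [(1+0.092)^10 − 1] / 0.092 ) = 23100 / 15.338717 = 1,505.9930

€1,505.99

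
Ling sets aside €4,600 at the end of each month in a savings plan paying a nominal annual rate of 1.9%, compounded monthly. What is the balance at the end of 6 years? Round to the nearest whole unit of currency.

With 12 periods per year: i = 0.00158333, n = 72.
FV = PMT · [(1+i)^n − 1] / i = 4600 · 76.200687 = 350,523.1615

€350,523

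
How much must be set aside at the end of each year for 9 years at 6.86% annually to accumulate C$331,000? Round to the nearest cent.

C$27,795.27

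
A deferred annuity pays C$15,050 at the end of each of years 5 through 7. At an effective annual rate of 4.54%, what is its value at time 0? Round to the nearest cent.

C$34,613.71

Value one period before first payment (t=4): 15050 × [1 − (1+0.0454)^(−3)] / 0.0454 = 15050 × 2.746892 = 41,340.7256
Discount back 4 years: 41,340.7256 × (1+0.0454)^(−4) = 41,340.7256 × 0.837279 = 34,613.7069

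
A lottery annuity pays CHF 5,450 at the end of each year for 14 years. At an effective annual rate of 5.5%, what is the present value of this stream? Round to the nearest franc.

CHF 52,264

PV = 5450 × [1 − (1+0.055)^(−14)] / 0.055 = 5450 × 9.589648 = 52,263.5810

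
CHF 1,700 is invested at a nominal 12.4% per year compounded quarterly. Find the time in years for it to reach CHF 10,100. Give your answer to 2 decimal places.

Periodic rate i = 0.124/4 = 0.031.
n = ln(10100/1700) / ln(1+0.031) = ln(5.94118) / 0.030529 = 58.3673 quarters
= 58.3673/4 years

14.59 years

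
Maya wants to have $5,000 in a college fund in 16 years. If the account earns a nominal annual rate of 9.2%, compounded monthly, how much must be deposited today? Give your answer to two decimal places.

$1,153.79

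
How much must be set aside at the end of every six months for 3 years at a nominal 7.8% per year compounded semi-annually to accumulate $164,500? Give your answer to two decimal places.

With 2 periods per year: i = 0.039, n = 6.
FV-annuity factor = 6.616324; PMT = 164500 / 6.616324 = 24,862.7495

$24,862.75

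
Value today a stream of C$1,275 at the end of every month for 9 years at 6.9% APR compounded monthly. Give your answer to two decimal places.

i = 0.069/12 = 0.00575 per month; n = 9·12 = 108.
Annuity factor a(108|0.00575) = 80.284622; PV = 1275 × 80.284622 = 102,362.8932

C$102,362.89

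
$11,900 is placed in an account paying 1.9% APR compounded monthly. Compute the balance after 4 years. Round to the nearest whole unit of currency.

$12,839

With 12 periods per year: i = 0.00158333, n = 48.
FV = 11,900 × (1 + 0.00158333)^48 = 12,838.8830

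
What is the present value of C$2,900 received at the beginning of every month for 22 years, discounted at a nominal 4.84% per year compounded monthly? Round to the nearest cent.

C$472,462.96

With 12 periods per year: i = 0.00403333, n = 264.
PV = 2900 × [1 − (1+0.00403333)^(−264)] / 0.00403333 × (1+i) = 2900 × 162.918263 = 472,462.9618
Payments are at the start of each period, so multiply by (1+i).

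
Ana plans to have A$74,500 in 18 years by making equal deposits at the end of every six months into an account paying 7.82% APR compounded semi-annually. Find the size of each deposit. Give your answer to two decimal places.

i = 0.0782/2 = 0.0391 per half-year; n = 18·2 = 36.
FV-annuity factor = 76.163597; PMT = 74500 / 76.163597 = 978.1576

A$978.16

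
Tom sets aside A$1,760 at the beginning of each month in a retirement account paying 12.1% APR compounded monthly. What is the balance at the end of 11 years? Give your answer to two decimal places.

A$486,546.95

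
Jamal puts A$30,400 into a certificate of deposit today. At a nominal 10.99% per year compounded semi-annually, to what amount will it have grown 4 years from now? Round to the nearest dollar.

A$46,637

With 2 periods per year: i = 0.05495, n = 8.
FV = 30,400 × (1 + 0.05495)^8 = 46,636.7841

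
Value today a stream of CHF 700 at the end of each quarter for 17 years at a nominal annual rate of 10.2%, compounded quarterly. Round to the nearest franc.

i = 0.102/4 = 0.0255 per quarter; n = 17·4 = 68.
Annuity factor a(68|0.0255) = 32.138924; PV = 700 × 32.138924 = 22,497.2467

CHF 22,497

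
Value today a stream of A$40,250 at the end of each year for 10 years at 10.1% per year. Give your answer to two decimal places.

A$246,259.94

PV = PMT · [1 − (1+i)^(−n)] / i = 40250 · 6.118259 = 246,259.9365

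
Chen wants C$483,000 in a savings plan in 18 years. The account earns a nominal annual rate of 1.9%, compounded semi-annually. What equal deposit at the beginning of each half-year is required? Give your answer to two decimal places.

C$11,209.46

Periodic rate i = 0.019/2 = 0.0095; n = 18 × 2 = 36 periods.
PMT = 483000 / ( [(1+0.0095)^36 − 1] / 0.0095 × (1+i) ) = 483000 / 43.088606 = 11,209.4599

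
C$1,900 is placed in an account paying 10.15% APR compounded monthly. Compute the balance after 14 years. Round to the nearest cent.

i = 0.1015/12 = 0.00845833 per month; n = 14·12 = 168.
FV = PV·(1+i)^n = 1,900 × 4.116585 = 7,821.5122

C$7,821.51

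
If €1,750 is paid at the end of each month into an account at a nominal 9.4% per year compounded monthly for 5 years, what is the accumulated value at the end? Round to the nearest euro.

Periodic rate i = 0.094/12 = 0.00783333; n = 5 × 12 = 60 periods.
Accumulation factor s(60|0.00783333) = 76.221299; FV = 1750 × 76.221299 = 133,387.2735

€133,387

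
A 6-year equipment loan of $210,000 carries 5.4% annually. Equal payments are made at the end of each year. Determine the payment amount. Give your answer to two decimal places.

PMT = 210000 / ( [1 − (1+0.054)^(−6)] / 0.054 ) = 210000 / 5.011404 = 41,904.4225

$41,904.42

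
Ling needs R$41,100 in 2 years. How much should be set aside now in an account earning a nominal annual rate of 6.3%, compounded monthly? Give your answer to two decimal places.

R$36,246.31

With 12 periods per year: i = 0.00525, n = 24.
Discount factor = (1+0.00525)^(−24) = 0.881905; PV = 41,100 × 0.881905 = 36,246.3149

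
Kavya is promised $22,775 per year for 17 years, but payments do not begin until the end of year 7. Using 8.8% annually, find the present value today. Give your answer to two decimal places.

$118,830.65

PV at t=6 (ordinary 17-year annuity): 22775 × a(17|0.088) = 22775 × 8.654530 = 197,106.9136
Discount back 6 years: 197,106.9136 × (1+0.088)^(−6) = 197,106.9136 × 0.602874 = 118,830.6535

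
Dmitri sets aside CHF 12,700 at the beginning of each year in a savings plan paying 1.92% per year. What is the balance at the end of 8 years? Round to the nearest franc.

Accumulation factor s(8|0.0192) × (1+i) = 8.723075; FV = 12700 × 8.723075 = 110,783.0515
Payments are at the start of each period, so multiply by (1+i).

CHF 110,783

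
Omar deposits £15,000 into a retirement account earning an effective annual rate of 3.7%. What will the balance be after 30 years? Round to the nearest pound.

FV = 15,000 × (1 + 0.037)^30 = 44,612.2319

£44,612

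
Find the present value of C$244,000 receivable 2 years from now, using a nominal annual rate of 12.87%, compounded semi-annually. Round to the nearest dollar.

C$190,131

With 2 periods per year: i = 0.06435, n = 4.
PV = FV·(1+i)^(−n) = 244,000 × 0.779224 = 190,130.5780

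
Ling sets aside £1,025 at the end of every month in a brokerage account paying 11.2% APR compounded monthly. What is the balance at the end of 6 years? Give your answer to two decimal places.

i = 0.112/12 = 0.00933333 per month; n = 6·12 = 72.
FV = 1025 × [(1+0.00933333)^72 − 1] / 0.00933333 = 1025 × 102.006042 = 104,556.1931

£104,556.19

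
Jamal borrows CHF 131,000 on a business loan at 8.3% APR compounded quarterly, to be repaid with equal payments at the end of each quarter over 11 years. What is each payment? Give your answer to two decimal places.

CHF 4,569.15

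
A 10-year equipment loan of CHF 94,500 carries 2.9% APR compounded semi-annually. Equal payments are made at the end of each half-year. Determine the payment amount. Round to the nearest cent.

CHF 5,477.13

Periodic rate i = 0.029/2 = 0.0145; n = 10 × 2 = 20 periods.
Annuity-PV factor = 17.253561; PMT = 94500 / 17.253561 = 5,477.1303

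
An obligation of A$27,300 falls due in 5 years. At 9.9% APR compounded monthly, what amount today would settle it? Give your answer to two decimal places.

Periodic rate i = 0.099/12 = 0.00825; n = 5 × 12 = 60 periods.
PV = 27,300 / (1 + 0.00825)^60 = 27,300 / 1.637170 = 16,675.1138

A$16,675.11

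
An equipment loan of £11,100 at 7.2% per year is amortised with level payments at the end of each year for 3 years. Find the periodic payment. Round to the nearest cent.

PMT = 11100 / ( [1 − (1+0.072)^(−3)] / 0.072 ) = 11100 / 2.614756 = 4,245.1379

£4,245.14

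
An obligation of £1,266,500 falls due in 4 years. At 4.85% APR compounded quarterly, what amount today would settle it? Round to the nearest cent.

£1,044,380.51

i = 0.0485/4 = 0.012125 per quarter; n = 4·4 = 16.
Discount factor = (1+0.012125)^(−16) = 0.824619; PV = 1,266,500 × 0.824619 = 1,044,380.5077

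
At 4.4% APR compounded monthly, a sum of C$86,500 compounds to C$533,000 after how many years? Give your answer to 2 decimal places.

41.40 years

Periodic rate i = 0.044/12 = 0.00366667.
n = ln(533000/86500) / ln(1+0.00366667) = ln(6.16185) / 0.003660 = 496.8296 months
= 496.8296/12 years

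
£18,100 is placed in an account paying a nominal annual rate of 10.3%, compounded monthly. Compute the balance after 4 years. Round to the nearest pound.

i = 0.103/12 = 0.00858333 per month; n = 4·12 = 48.
FV = 18,100 × (1 + 0.00858333)^48 = 27,279.9998

£27,280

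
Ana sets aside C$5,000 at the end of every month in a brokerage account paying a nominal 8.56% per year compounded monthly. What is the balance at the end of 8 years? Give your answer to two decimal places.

C$685,906.25

With 12 periods per year: i = 0.00713333, n = 96.
Accumulation factor s(96|0.00713333) = 137.181251; FV = 5000 × 137.181251 = 685,906.2546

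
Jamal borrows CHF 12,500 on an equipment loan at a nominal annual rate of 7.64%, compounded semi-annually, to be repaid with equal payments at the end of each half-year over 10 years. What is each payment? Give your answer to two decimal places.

CHF 905.17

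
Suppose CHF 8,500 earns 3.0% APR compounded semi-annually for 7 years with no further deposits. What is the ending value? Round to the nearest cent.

CHF 10,469.92

Periodic rate i = 0.03/2 = 0.015; n = 7 × 2 = 14 periods.
FV = 8,500 × (1 + 0.015)^14 = 10,469.9237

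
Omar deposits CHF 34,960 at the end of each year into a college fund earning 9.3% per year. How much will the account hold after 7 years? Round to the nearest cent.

CHF 324,620.65

FV = 34960 × [(1+0.093)^7 − 1] / 0.093 = 34960 × 9.285488 = 324,620.6517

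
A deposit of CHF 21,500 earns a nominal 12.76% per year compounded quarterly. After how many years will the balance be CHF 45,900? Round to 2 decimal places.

Periodic rate i = 0.1276/4 = 0.0319.
n = ln(45900/21500) / ln(1+0.0319) = ln(2.13488) / 0.031402 = 24.1519 quarters
= 24.1519/4 years

6.04 years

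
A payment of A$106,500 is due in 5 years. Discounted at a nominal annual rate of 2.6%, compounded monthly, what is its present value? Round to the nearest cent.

A$93,530.32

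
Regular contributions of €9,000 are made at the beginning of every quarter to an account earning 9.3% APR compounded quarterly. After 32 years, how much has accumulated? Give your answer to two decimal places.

i = 0.093/4 = 0.02325 per quarter; n = 32·4 = 128.
Accumulation factor s(128|0.02325) × (1+i) = 790.099041; FV = 9000 × 790.099041 = 7,110,891.3728
(Beginning-of-period payments → annuity-due factor ×(1+i).)

€7,110,891.37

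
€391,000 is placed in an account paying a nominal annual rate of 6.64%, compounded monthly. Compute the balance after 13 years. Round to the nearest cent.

€924,754.36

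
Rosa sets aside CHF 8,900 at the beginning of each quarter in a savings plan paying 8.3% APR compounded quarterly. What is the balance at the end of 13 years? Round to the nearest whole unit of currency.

CHF 835,979

i = 0.083/4 = 0.02075 per quarter; n = 13·4 = 52.
FV = 8900 × [(1+0.02075)^52 − 1] / 0.02075 × (1+i) = 8900 × 93.930250 = 835,979.2239
(annuity-due: payments at period start, so ×(1+i).)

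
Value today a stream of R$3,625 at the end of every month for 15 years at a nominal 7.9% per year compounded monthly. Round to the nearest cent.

R$381,623.91

i = 0.079/12 = 0.00658333 per month; n = 15·12 = 180.
Annuity factor a(180|0.00658333) = 105.275562; PV = 3625 × 105.275562 = 381,623.9137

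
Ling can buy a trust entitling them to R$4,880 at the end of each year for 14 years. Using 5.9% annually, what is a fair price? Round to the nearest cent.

Annuity factor a(14|0.059) = 9.352810; PV = 4880 × 9.352810 = 45,641.7122

R$45,641.71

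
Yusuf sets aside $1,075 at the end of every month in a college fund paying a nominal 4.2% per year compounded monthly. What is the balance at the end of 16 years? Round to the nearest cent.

$293,583.61

With 12 periods per year: i = 0.0035, n = 192.
FV = 1075 × [(1+0.0035)^192 − 1] / 0.0035 = 1075 × 273.101037 = 293,583.6145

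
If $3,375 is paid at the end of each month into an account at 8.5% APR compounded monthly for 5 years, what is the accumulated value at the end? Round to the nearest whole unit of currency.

Periodic rate i = 0.085/12 = 0.00708333; n = 5 × 12 = 60 periods.
FV = 3375 × [(1+0.00708333)^60 − 1] / 0.00708333 = 3375 × 74.442437 = 251,243.2260

$251,243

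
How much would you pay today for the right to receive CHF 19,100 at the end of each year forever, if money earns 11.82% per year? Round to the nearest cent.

PV = PMT / i = 19100 / 0.1182 = 161,590.5245

CHF 161,590.52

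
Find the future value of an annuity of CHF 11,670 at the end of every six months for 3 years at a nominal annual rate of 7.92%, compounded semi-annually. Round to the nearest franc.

CHF 77,329

Periodic rate i = 0.0792/2 = 0.0396; n = 3 × 2 = 6 periods.
FV = 11670 × [(1+0.0396)^6 − 1] / 0.0396 = 11670 × 6.626310 = 77,329.0323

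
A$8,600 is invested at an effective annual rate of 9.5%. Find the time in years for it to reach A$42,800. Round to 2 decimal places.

n = ln(42800/8600) / ln(1+0.095) = ln(4.97674) / 0.090754 = 17.6826 years

17.68 years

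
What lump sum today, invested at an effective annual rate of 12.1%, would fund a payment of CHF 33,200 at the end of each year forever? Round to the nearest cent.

CHF 274,380.17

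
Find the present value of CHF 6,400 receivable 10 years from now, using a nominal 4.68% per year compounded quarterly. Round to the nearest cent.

Periodic rate i = 0.0468/4 = 0.0117; n = 10 × 4 = 40 periods.
PV = FV·(1+i)^(−n) = 6,400 × 0.627957 = 4,018.9257

CHF 4,018.93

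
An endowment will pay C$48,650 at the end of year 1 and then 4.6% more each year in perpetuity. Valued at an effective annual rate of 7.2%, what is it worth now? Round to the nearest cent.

C$1,871,153.85

PV = PMT / (i − g) = 48650 / (0.072 − 0.046) = 48650 / 0.026000 = 1,871,153.8462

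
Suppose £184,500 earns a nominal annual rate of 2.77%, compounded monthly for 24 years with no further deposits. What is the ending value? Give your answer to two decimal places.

With 12 periods per year: i = 0.00230833, n = 288.
184,500 × (1+0.00230833)^288 = 184,500 × 1.942613 = 358,412.0679

£358,412.07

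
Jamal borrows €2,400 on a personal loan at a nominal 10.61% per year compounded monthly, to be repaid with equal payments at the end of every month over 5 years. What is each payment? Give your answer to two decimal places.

€51.72

Periodic rate i = 0.1061/12 = 0.00884167; n = 5 × 12 = 60 periods.
Annuity-PV factor = 46.407088; PMT = 2400 / 46.407088 = 51.7162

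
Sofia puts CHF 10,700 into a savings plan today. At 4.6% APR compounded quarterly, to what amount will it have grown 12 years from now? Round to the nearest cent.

CHF 18,524.49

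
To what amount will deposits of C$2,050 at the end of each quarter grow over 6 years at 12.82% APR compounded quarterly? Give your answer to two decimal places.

C$72,415.20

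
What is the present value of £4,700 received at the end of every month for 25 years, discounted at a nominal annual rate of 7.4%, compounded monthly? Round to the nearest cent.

With 12 periods per year: i = 0.00616667, n = 300.
PV = PMT · [1 − (1+i)^(−n)] / i = 4700 · 136.518982 = 641,639.2149

£641,639.21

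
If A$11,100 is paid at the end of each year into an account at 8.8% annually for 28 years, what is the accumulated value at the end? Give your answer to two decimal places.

A$1,211,842.88

Accumulation factor s(28|0.088) = 109.175034; FV = 11100 × 109.175034 = 1,211,842.8818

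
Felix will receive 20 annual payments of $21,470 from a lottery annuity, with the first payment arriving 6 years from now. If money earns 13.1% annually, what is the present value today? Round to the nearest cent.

Value one period before first payment (t=5): 21470 × [1 − (1+0.131)^(−20)] / 0.131 = 21470 × 6.982744 = 149,919.5187
Discount back 5 years: 149,919.5187 × (1+0.131)^(−5) = 149,919.5187 × 0.540365 = 81,011.2167

$81,011.22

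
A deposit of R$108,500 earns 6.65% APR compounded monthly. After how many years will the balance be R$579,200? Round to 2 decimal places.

25.26 years

Periodic rate i = 0.0665/12 = 0.00554167.
n = ln(579200/108500) / ln(1+0.00554167) = ln(5.33825) / 0.005526 = 303.0739 months
= 303.0739/12 years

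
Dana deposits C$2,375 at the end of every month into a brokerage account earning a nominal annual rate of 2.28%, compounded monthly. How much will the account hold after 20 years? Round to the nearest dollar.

C$721,335

i = 0.0228/12 = 0.0019 per month; n = 20·12 = 240.
FV = PMT · [(1+i)^n − 1] / i = 2375 · 303.719934 = 721,334.8443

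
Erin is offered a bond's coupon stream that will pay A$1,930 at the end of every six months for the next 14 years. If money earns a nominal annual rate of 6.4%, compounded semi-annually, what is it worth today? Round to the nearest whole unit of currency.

A$35,345

i = 0.064/2 = 0.032 per half-year; n = 14·2 = 28.
PV = 1930 × [1 − (1+0.032)^(−28)] / 0.032 = 1930 × 18.313449 = 35,344.9570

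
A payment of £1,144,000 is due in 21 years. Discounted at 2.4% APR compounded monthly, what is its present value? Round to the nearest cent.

£691,449.07

With 12 periods per year: i = 0.002, n = 252.
PV = FV·(1+i)^(−n) = 1,144,000 × 0.604414 = 691,449.0728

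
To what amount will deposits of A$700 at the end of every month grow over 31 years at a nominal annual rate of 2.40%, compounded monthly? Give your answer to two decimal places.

A$385,970.58

With 12 periods per year: i = 0.002, n = 372.
Accumulation factor s(372|0.002) = 551.386543; FV = 700 × 551.386543 = 385,970.5799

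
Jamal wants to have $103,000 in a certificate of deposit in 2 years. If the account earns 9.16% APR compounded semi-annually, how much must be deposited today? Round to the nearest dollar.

$86,108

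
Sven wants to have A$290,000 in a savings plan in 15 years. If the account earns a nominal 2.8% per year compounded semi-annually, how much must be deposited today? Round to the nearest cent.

A$191,099.41

i = 0.028/2 = 0.014 per half-year; n = 15·2 = 30.
PV = FV·(1+i)^(−n) = 290,000 × 0.658963 = 191,099.4108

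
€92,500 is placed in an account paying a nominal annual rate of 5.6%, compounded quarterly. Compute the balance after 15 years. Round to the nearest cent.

i = 0.056/4 = 0.014 per quarter; n = 15·4 = 60.
FV = 92,500 × (1 + 0.014)^60 = 213,019.3389

€213,019.34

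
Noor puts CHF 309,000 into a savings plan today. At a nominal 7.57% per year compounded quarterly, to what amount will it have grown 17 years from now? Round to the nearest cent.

i = 0.0757/4 = 0.018925 per quarter; n = 17·4 = 68.
309,000 × (1+0.018925)^68 = 309,000 × 3.578251 = 1,105,679.6296

CHF 1,105,679.63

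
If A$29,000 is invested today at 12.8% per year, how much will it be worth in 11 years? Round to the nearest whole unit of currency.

A$109,093

FV = 29,000 × (1 + 0.128)^11 = 109,093.3038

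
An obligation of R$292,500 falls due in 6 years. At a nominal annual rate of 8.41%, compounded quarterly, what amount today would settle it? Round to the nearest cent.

R$177,522.27

With 4 periods per year: i = 0.021025, n = 24.
Discount factor = (1+0.021025)^(−24) = 0.606914; PV = 292,500 × 0.606914 = 177,522.2715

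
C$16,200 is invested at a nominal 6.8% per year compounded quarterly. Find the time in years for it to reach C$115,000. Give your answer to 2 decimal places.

29.07 years

Periodic rate i = 0.068/4 = 0.017.
(1+i)^n = 115000/16200 = 7.09877, so n = ln 7.09877 / ln 1.017 = 116.2667 quarters
= 116.2667/4 years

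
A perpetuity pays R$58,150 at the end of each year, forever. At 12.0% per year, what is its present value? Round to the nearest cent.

PV = C/r = 58150/0.12 = 484,583.3333

R$484,583.33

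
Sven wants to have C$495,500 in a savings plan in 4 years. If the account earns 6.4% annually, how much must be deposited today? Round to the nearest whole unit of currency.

C$386,614

PV = FV·(1+i)^(−n) = 495,500 × 0.780249 = 386,613.6176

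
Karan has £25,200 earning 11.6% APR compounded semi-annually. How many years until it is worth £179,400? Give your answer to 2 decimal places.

Periodic rate i = 0.116/2 = 0.058.
n = ln(179400/25200) / ln(1+0.058) = ln(7.11905) / 0.056380 = 34.8131 half-years
= 34.8131/2 years

17.41 years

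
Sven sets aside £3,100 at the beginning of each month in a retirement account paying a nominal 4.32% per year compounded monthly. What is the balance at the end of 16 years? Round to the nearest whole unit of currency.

£858,709

i = 0.0432/12 = 0.0036 per month; n = 16·12 = 192.
Accumulation factor s(192|0.0036) × (1+i) = 277.002919; FV = 3100 × 277.002919 = 858,709.0503
Payments are at the start of each period, so multiply by (1+i).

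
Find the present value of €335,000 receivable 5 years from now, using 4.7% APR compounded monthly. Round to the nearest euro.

Periodic rate i = 0.047/12 = 0.00391667; n = 5 × 12 = 60 periods.
PV = FV·(1+i)^(−n) = 335,000 × 0.790934 = 264,962.8274

€264,963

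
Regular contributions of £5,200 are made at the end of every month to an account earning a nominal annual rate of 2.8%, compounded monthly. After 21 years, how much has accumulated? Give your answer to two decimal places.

£1,780,965.80

i = 0.028/12 = 0.00233333 per month; n = 21·12 = 252.
FV = 5200 × [(1+0.00233333)^252 − 1] / 0.00233333 = 5200 × 342.493423 = 1,780,965.8005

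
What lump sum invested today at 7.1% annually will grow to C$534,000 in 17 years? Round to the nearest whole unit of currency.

PV = 534,000 / (1 + 0.071)^17 = 534,000 / 3.209379 = 166,387.3301

C$166,387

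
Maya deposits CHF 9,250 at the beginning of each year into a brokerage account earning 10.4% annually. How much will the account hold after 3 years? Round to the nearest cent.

Accumulation factor s(3|0.104) × (1+i) = 3.668389; FV = 9250 × 3.668389 = 33,932.5970
(Beginning-of-period payments → annuity-due factor ×(1+i).)

CHF 33,932.60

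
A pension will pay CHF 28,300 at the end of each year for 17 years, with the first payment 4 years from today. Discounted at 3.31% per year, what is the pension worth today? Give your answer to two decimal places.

PV at t=3 (ordinary 17-year annuity): 28300 × a(17|0.0331) = 28300 × 12.843398 = 363,468.1747
PV₀ = 363,468.1747 / (1+0.0331)^3 = 363,468.1747 / 1.102623 = 329,639.5445

CHF 329,639.54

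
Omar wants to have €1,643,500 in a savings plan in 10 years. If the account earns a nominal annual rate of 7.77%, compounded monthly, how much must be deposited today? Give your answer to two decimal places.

€757,548.93

With 12 periods per year: i = 0.006475, n = 120.
PV = 1,643,500 / (1 + 0.006475)^120 = 1,643,500 / 2.169497 = 757,548.9262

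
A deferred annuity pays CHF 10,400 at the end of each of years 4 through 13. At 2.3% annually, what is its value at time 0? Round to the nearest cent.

PV at t=3 (ordinary 10-year annuity): 10400 × a(10|0.023) = 10400 × 8.843210 = 91,969.3865
PV₀ = 91,969.3865 / (1+0.023)^3 = 91,969.3865 / 1.070599 = 85,904.5937

CHF 85,904.59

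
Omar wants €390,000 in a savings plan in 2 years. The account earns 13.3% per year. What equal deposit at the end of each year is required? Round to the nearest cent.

€182,841.07

FV-annuity factor = 2.133000; PMT = 390000 / 2.133000 = 182,841.0689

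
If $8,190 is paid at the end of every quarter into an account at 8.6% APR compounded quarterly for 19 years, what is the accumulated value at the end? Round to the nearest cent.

$1,537,569.02

Periodic rate i = 0.086/4 = 0.0215; n = 19 × 4 = 76 periods.
FV = 8190 × [(1+0.0215)^76 − 1] / 0.0215 = 8190 × 187.737366 = 1,537,569.0249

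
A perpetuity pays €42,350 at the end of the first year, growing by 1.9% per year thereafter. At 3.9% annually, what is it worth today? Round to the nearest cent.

€2,117,500.00

PV = D₁/(r − g) = 42350/(0.039 − 0.019) = 2,117,500.0000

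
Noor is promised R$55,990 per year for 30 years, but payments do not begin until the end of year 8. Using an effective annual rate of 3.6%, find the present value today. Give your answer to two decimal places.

Value one period before first payment (t=7): 55990 × [1 − (1+0.036)^(−30)] / 0.036 = 55990 × 18.163762 = 1,016,989.0264
PV₀ = 1,016,989.0264 / (1+0.036)^7 = 1,016,989.0264 / 1.280909 = 793,958.8224

R$793,958.82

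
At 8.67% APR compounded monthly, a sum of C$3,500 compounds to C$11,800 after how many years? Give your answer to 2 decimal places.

14.07 years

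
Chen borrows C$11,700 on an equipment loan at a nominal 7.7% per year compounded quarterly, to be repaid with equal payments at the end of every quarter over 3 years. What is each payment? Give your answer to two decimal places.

C$1,101.26

Periodic rate i = 0.077/4 = 0.01925; n = 3 × 4 = 12 periods.
Annuity-PV factor = 10.624216; PMT = 11700 / 10.624216 = 1,101.2577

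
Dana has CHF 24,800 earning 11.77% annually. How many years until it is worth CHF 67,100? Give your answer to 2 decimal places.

8.95 years

n = ln(67100/24800) / ln(1+0.1177) = ln(2.70565) / 0.111273 = 8.9450 years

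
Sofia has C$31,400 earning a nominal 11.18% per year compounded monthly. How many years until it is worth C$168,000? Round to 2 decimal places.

Periodic rate i = 0.1118/12 = 0.00931667.
n = ln(168000/31400) / ln(1+0.00931667) = ln(5.35032) / 0.009274 = 180.8540 months
= 180.8540/12 years

15.07 years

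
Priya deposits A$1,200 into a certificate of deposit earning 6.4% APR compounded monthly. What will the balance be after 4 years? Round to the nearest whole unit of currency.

Periodic rate i = 0.064/12 = 0.00533333; n = 4 × 12 = 48 periods.
FV = PV·(1+i)^n = 1,200 × 1.290874 = 1,549.0492

A$1,549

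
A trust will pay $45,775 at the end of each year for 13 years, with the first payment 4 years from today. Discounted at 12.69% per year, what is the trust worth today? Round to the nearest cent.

Value one period before first payment (t=3): 45775 × [1 − (1+0.1269)^(−13)] / 0.1269 = 45775 × 6.212864 = 284,393.8589
Discount back 3 years: 284,393.8589 × (1+0.1269)^(−3) = 284,393.8589 × 0.698785 = 198,730.2951

$198,730.30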